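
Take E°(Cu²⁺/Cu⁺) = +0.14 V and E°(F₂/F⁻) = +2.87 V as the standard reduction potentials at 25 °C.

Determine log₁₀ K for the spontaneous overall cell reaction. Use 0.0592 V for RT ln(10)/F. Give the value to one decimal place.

92.2

Cathode: F₂/F⁻; anode: Cu²⁺/Cu⁺. E°cell = +2.73 V, n = 2.
log K = nE°cell / 0.0592 = (2)(+2.73) / 0.0592 = 92.2.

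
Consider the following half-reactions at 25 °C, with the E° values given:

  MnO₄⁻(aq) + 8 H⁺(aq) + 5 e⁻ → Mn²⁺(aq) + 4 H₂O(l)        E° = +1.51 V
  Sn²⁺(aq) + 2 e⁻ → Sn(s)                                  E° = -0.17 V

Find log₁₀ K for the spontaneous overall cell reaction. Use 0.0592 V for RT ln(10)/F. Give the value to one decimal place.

283.8

Cathode: MnO₄⁻/Mn²⁺; anode: Sn²⁺/Sn. E°cell = +1.68 V, n = 10.
log K = nE°cell / 0.0592 = (10)(+1.68) / 0.0592 = 283.8.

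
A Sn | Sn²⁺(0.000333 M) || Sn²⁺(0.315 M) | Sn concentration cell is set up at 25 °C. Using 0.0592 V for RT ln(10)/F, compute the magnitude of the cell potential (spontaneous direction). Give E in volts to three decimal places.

+0.088 V

For a concentration cell E°cell = 0. The 0.315 M side is the cathode (reduction is favoured where [Sn²⁺] is higher).
With n = 2, E = −(0.0592/2) log([Sn²⁺]ₐₙ/[Sn²⁺]꜀ₐₜ) = −(0.0592/2) log(0.000333/0.315) = −(0.0592/2)(-2.976) = +0.088 V.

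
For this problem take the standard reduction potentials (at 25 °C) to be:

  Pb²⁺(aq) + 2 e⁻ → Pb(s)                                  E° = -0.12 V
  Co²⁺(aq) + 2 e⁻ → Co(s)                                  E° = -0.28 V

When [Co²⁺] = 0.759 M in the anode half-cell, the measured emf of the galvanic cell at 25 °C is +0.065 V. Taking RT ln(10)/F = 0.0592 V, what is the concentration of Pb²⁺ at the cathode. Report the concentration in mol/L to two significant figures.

0.00047 M

Pb²⁺/Pb is the cathode, Co²⁺/Co the anode: E°cell = +0.16 V, n = 2.
Overall reaction: Pb²⁺(aq) + Co(s) → Pb(s) + Co²⁺(aq); Q = [Co²⁺]^1/[Pb²⁺]^1.
From E = E° − (0.0592/n) log Q: log Q = (E° − E)·n/0.0592 = (+0.16 − (+0.065))·2/0.0592 = 3.2095.
So 1·log[Pb²⁺] = 1·log(0.759) − log Q = -0.1198 − (3.2095) = -3.3293; [Pb²⁺] = 10^(-3.3293) ≈ 0.00047 M.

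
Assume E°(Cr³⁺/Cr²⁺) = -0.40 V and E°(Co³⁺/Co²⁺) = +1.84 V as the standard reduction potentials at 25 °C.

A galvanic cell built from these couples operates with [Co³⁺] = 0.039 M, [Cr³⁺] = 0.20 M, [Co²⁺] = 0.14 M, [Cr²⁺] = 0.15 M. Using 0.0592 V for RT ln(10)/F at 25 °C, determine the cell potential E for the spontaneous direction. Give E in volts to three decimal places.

+2.200 V

Co³⁺/Co²⁺ is the cathode (higher E°), Cr³⁺/Cr²⁺ the anode: E°cell = +1.84 − (-0.40) = +2.24 V, n = 1.
Overall: Co³⁺(aq) + Cr²⁺(aq) → Co²⁺(aq) + Cr³⁺(aq)
Q = [Co²⁺]·[Cr³⁺] / ([Co³⁺]·[Cr²⁺]); log Q = 0.680.
E = E° − (0.0592/n) log Q = +2.24 − (0.0592/1)(0.680) = +2.200 V.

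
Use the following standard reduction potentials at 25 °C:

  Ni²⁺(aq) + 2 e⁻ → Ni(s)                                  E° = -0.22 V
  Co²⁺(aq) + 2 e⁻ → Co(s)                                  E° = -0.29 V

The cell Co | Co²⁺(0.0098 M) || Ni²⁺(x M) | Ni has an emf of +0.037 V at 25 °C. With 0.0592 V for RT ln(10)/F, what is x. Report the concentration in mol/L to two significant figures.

0.00075 M

Ni²⁺/Ni is the cathode, Co²⁺/Co the anode: E°cell = +0.07 V, n = 2.
Overall reaction: Ni²⁺(aq) + Co(s) → Ni(s) + Co²⁺(aq); Q = [Co²⁺]^1/[Ni²⁺]^1.
From E = E° − (0.0592/n) log Q: log Q = (E° − E)·n/0.0592 = (+0.07 − (+0.037))·2/0.0592 = 1.1149.
So 1·log[Ni²⁺] = 1·log(0.0098) − log Q = -2.0088 − (1.1149) = -3.1237; [Ni²⁺] = 10^(-3.1237) ≈ 0.00075 M.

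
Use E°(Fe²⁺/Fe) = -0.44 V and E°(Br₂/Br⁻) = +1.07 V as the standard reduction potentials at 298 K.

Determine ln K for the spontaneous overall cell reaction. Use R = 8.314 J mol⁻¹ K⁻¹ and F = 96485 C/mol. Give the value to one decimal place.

117.6

Cathode: Br₂/Br⁻; anode: Fe²⁺/Fe. E°cell = (+1.07) − (-0.44) = +1.51 V, with n = 2.
ΔG° = −nFE° = −RT ln K, so ln K = nFE°/(RT) = (2)(96485)(+1.51) / ((8.314)(298)) = 117.609.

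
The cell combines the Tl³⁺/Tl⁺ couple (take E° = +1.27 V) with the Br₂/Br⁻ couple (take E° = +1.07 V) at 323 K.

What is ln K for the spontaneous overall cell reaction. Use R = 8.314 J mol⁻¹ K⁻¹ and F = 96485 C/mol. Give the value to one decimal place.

Cathode: Tl³⁺/Tl⁺; anode: Br₂/Br⁻. E°cell = (+1.27) − (+1.07) = +0.20 V, with n = 2.
ΔG° = −nFE° = −RT ln K, so ln K = nFE°/(RT) = (2)(96485)(+0.20) / ((8.314)(323)) = 14.372.

14.4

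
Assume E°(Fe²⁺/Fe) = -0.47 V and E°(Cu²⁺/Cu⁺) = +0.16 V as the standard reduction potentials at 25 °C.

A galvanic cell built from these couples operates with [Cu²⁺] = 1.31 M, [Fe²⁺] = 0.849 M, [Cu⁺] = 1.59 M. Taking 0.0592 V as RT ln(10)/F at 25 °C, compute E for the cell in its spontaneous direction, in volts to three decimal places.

Cu²⁺/Cu⁺ is the cathode (higher E°), Fe²⁺/Fe the anode: E°cell = +0.16 − (-0.47) = +0.63 V, n = 2.
Overall: 2 Cu²⁺(aq) + Fe(s) → 2 Cu⁺(aq) + Fe²⁺(aq)
Q = [Cu⁺]^2·[Fe²⁺] / ([Cu²⁺]^2); log Q = 0.097.
E = E° − (0.0592/n) log Q = +0.63 − (0.0592/2)(0.097) = +0.627 V.

+0.627 V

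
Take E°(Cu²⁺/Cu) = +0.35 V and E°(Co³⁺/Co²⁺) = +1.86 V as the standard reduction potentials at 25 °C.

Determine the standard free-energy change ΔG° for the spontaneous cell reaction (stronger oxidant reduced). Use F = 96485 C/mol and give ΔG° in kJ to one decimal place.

-291.4 kJ

Co³⁺/Co²⁺ (E° = +1.86 V) is the cathode; Cu²⁺/Cu (E° = +0.35 V) is the anode, so E°cell = +1.51 V.
Balancing electrons gives n = 2 (lcm of 1 and 2).
ΔG° = −nFE° = −(2)(96485)(+1.51) = -291,385 J = -291.4 kJ.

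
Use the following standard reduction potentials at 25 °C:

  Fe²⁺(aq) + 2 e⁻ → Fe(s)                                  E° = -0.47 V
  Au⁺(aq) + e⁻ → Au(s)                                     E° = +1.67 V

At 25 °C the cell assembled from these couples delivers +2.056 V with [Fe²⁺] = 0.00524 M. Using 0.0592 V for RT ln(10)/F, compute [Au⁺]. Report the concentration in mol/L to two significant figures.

Au⁺/Au is the cathode, Fe²⁺/Fe the anode: E°cell = +2.14 V, n = 2.
Overall reaction: 2 Au⁺(aq) + Fe(s) → 2 Au(s) + Fe²⁺(aq); Q = [Fe²⁺]^1/[Au⁺]^2.
From E = E° − (0.0592/n) log Q: log Q = (E° − E)·n/0.0592 = (+2.14 − (+2.056))·2/0.0592 = 2.8378.
So 2·log[Au⁺] = 1·log(0.00524) − log Q = -2.2807 − (2.8378) = -5.1185; log[Au⁺] = -5.1185 / 2 = -2.5593; [Au⁺] = 10^(-2.5593) ≈ 0.0028 M.

0.0028 M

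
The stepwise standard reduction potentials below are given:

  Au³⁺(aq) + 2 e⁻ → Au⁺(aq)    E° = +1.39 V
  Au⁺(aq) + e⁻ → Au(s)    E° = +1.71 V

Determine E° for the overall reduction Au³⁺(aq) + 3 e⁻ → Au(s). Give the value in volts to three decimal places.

+1.497 V

Since ΔG° = −nFE° is additive over sequential reductions, n₃E°₃ = n₁E°₁ + n₂E°₂.
E°₃ = (2×+1.39 + 1×+1.71) / 3 = (+4.490) / 3 = +1.497 V.
Simply averaging or adding the two E° values would be wrong; the electron-weighted sum is required.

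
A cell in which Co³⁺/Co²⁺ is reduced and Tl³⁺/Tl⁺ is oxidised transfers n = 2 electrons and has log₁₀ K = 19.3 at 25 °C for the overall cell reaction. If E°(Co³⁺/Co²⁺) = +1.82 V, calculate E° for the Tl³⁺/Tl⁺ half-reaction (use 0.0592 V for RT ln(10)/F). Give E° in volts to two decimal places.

+1.25 V

E°cell = (0.0592/n)·log K = (0.0592/2)(19.3) = +0.571 V.
Since Co³⁺/Co²⁺ is the cathode and Tl³⁺/Tl⁺ the anode, E°cell = E°(Co³⁺/Co²⁺) − E°(Tl³⁺/Tl⁺).
So E°(Tl³⁺/Tl⁺) = E°(Co³⁺/Co²⁺) − E°cell = (+1.82) − (+0.571) = +1.25 V.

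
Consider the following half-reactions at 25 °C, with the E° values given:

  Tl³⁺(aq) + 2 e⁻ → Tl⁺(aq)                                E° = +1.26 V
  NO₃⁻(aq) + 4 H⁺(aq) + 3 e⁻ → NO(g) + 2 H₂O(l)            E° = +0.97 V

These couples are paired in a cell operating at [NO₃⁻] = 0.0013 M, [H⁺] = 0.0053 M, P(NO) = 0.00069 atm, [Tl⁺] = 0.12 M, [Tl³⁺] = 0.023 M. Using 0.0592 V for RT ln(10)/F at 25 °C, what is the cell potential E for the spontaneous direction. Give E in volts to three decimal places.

+0.443 V

Tl³⁺/Tl⁺ is the cathode (higher E°), NO₃⁻/NO the anode: E°cell = +1.26 − (+0.97) = +0.29 V, n = 6.
Overall: 3 Tl³⁺(aq) + 2 NO(g) + 4 H₂O(l) → 3 Tl⁺(aq) + 2 NO₃⁻(aq) + 8 H⁺(aq)
Q = [Tl⁺]^3·[NO₃⁻]^2·[H⁺]^8 / ([Tl³⁺]^3·P(NO)^2); log Q = -15.503.
E = E° − (0.0592/n) log Q = +0.29 − (0.0592/6)(-15.503) = +0.443 V.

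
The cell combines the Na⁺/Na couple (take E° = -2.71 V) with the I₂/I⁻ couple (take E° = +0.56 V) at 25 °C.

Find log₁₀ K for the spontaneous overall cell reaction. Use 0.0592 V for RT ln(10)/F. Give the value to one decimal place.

110.5

Cathode: I₂/I⁻; anode: Na⁺/Na. E°cell = +3.27 V, n = 2.
log K = nE°cell / 0.0592 = (2)(+3.27) / 0.0592 = 110.5.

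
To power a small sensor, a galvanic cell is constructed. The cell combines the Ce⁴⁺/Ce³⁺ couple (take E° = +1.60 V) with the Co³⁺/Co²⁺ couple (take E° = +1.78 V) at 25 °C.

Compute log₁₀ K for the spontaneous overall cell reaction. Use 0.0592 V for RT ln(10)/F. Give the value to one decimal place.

Cathode: Co³⁺/Co²⁺; anode: Ce⁴⁺/Ce³⁺. E°cell = +0.18 V, n = 1.
log K = nE°cell / 0.0592 = (1)(+0.18) / 0.0592 = 3.0.

3.0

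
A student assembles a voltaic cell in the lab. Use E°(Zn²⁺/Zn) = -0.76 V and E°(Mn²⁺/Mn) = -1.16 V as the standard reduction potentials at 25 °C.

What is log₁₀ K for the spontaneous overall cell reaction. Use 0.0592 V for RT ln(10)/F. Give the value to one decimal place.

Cathode: Zn²⁺/Zn; anode: Mn²⁺/Mn. E°cell = +0.40 V, n = 2.
log K = nE°cell / 0.0592 = (2)(+0.40) / 0.0592 = 13.5.

13.5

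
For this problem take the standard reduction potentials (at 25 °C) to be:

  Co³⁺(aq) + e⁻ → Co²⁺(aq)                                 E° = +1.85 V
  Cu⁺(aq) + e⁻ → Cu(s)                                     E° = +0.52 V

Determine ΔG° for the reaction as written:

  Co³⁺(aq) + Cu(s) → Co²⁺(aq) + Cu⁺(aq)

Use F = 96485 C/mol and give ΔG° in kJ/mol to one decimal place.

-128.3 kJ/mol

As written, Co³⁺/Co²⁺ is reduced (cathode) and Cu⁺/Cu is oxidised (anode), so E°cell = (+1.85) − (+0.52) = +1.33 V.
Balancing electrons gives n = 1.
ΔG° = −nFE° = −(1)(96485)(+1.33) = -128,325 J = -128.3 kJ/mol.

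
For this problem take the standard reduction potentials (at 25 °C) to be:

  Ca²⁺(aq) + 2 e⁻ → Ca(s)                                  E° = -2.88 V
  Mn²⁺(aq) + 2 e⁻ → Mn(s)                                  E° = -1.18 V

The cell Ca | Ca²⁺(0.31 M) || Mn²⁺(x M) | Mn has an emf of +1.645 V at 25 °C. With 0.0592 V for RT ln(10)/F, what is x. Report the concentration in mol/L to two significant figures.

Mn²⁺/Mn is the cathode, Ca²⁺/Ca the anode: E°cell = +1.70 V, n = 2.
Overall reaction: Mn²⁺(aq) + Ca(s) → Mn(s) + Ca²⁺(aq); Q = [Ca²⁺]^1/[Mn²⁺]^1.
From E = E° − (0.0592/n) log Q: log Q = (E° − E)·n/0.0592 = (+1.70 − (+1.645))·2/0.0592 = 1.8581.
So 1·log[Mn²⁺] = 1·log(0.31) − log Q = -0.5086 − (1.8581) = -2.3667; [Mn²⁺] = 10^(-2.3667) ≈ 0.0043 M.

0.0043 M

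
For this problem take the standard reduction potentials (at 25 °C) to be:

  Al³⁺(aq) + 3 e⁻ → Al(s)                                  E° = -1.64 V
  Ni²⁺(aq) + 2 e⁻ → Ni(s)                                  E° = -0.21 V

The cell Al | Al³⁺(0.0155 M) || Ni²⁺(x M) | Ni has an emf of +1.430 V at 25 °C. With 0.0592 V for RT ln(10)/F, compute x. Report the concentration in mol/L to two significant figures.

Ni²⁺/Ni is the cathode, Al³⁺/Al the anode: E°cell = +1.43 V, n = 6.
Overall reaction: 3 Ni²⁺(aq) + 2 Al(s) → 3 Ni(s) + 2 Al³⁺(aq); Q = [Al³⁺]^2/[Ni²⁺]^3.
From E = E° − (0.0592/n) log Q: log Q = (E° − E)·n/0.0592 = (+1.43 − (+1.430))·6/0.0592 = 0.0000.
So 3·log[Ni²⁺] = 2·log(0.0155) − log Q = -3.6193 − (0.0000) = -3.6193; log[Ni²⁺] = -3.6193 / 3 = -1.2064; [Ni²⁺] = 10^(-1.2064) ≈ 0.062 M.

0.062 M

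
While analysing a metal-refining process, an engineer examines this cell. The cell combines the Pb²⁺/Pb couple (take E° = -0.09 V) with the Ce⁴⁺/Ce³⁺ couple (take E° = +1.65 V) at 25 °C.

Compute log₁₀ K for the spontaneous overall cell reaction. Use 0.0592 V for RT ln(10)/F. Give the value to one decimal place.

Cathode: Ce⁴⁺/Ce³⁺; anode: Pb²⁺/Pb. E°cell = +1.74 V, n = 2.
log K = nE°cell / 0.0592 = (2)(+1.74) / 0.0592 = 58.8.

58.8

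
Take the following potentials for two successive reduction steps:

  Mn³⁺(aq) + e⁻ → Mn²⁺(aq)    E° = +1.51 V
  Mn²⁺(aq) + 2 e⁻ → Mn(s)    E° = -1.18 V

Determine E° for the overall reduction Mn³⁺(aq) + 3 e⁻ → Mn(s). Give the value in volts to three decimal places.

Since ΔG° = −nFE° is additive over sequential reductions, n₃E°₃ = n₁E°₁ + n₂E°₂.
E°₃ = (1×+1.51 + 2×-1.18) / 3 = (-0.850) / 3 = -0.283 V.
E° values themselves are not directly additive — weighting by electron count is essential.

-0.283 V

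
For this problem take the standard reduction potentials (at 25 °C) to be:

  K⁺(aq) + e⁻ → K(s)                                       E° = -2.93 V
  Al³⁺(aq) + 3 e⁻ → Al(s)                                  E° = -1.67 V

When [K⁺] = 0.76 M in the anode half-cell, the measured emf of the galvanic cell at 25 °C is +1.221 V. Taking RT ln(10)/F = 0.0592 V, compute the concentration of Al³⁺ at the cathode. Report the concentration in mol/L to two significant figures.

0.0046 M

Al³⁺/Al is the cathode, K⁺/K the anode: E°cell = +1.26 V, n = 3.
Overall reaction: Al³⁺(aq) + 3 K(s) → Al(s) + 3 K⁺(aq); Q = [K⁺]^3/[Al³⁺]^1.
From E = E° − (0.0592/n) log Q: log Q = (E° − E)·n/0.0592 = (+1.26 − (+1.221))·3/0.0592 = 1.9764.
So 1·log[Al³⁺] = 3·log(0.76) − log Q = -0.3576 − (1.9764) = -2.3340; [Al³⁺] = 10^(-2.3340) ≈ 0.0046 M.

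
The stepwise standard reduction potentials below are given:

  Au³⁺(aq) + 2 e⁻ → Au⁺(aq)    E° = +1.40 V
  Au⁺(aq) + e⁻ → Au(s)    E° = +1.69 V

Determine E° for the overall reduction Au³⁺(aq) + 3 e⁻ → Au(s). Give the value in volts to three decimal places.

Since ΔG° = −nFE° is additive over sequential reductions, n₃E°₃ = n₁E°₁ + n₂E°₂.
E°₃ = (2×+1.40 + 1×+1.69) / 3 = (+4.490) / 3 = +1.497 V.
E° values themselves are not directly additive — weighting by electron count is essential.

+1.497 V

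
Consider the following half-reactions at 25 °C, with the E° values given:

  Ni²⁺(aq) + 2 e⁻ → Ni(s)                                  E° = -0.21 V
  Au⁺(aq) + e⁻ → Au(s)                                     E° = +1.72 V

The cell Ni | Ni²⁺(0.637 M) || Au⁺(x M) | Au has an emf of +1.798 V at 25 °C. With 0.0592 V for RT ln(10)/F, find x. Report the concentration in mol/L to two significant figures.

0.0047 M

Au⁺/Au is the cathode, Ni²⁺/Ni the anode: E°cell = +1.93 V, n = 2.
Overall reaction: 2 Au⁺(aq) + Ni(s) → 2 Au(s) + Ni²⁺(aq); Q = [Ni²⁺]^1/[Au⁺]^2.
From E = E° − (0.0592/n) log Q: log Q = (E° − E)·n/0.0592 = (+1.93 − (+1.798))·2/0.0592 = 4.4595.
So 2·log[Au⁺] = 1·log(0.637) − log Q = -0.1959 − (4.4595) = -4.6554; log[Au⁺] = -4.6554 / 2 = -2.3277; [Au⁺] = 10^(-2.3277) ≈ 0.0047 M.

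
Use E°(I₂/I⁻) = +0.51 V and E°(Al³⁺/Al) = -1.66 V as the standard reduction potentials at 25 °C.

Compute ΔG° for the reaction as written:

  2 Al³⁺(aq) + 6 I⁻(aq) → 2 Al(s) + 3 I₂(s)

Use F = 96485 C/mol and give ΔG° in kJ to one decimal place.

+1256.2 kJ

As written, Al³⁺/Al is reduced (cathode) and I₂/I⁻ is oxidised (anode), so E°cell = (-1.66) − (+0.51) = -2.17 V.
Balancing electrons gives n = 6.
ΔG° = −nFE° = −(6)(96485)(-2.17) = 1,256,235 J = +1256.2 kJ.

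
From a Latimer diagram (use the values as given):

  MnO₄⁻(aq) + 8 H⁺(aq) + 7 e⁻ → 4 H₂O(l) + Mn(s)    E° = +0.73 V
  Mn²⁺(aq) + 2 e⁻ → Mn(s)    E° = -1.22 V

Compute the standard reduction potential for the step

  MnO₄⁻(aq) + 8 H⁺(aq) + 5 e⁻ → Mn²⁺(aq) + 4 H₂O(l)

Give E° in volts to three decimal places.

+1.510 V

Sequential free energies add, so n₃E°₃ = n₁E°₁ + n₂E°₂.
With n₃ = 7, and the known step contributing 2×(-1.22) V, the unknown satisfies 5·E° = 7×(+0.73) − 2×(-1.22) = +7.550.
E° = +7.550 / 5 = +1.510 V.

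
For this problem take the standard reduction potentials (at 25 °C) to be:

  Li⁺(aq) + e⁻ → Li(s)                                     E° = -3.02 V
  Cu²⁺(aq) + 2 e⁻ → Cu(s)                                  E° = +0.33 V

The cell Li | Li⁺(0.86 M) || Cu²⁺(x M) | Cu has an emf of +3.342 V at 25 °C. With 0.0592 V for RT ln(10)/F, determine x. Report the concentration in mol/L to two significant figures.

Cu²⁺/Cu is the cathode, Li⁺/Li the anode: E°cell = +3.35 V, n = 2.
Overall reaction: Cu²⁺(aq) + 2 Li(s) → Cu(s) + 2 Li⁺(aq); Q = [Li⁺]^2/[Cu²⁺]^1.
From E = E° − (0.0592/n) log Q: log Q = (E° − E)·n/0.0592 = (+3.35 − (+3.342))·2/0.0592 = 0.2703.
So 1·log[Cu²⁺] = 2·log(0.86) − log Q = -0.1310 − (0.2703) = -0.4013; [Cu²⁺] = 10^(-0.4013) ≈ 0.40 M.

0.40 M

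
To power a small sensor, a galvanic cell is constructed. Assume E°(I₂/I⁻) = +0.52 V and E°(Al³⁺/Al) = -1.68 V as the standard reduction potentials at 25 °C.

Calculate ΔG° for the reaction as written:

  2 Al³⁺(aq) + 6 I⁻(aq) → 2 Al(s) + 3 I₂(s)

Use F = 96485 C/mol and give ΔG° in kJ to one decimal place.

+1273.6 kJ

As written, Al³⁺/Al is reduced (cathode) and I₂/I⁻ is oxidised (anode), so E°cell = (-1.68) − (+0.52) = -2.20 V.
Balancing electrons gives n = 6.
ΔG° = −nFE° = −(6)(96485)(-2.20) = 1,273,602 J = +1273.6 kJ.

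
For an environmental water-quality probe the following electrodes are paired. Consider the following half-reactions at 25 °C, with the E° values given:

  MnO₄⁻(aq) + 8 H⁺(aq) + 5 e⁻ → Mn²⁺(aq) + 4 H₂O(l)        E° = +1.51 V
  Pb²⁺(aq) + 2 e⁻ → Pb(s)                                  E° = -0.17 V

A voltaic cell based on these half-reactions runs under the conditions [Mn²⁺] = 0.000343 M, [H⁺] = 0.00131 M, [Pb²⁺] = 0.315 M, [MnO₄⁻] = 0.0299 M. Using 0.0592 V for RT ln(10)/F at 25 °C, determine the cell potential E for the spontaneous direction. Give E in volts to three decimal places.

+1.445 V

MnO₄⁻/Mn²⁺ is the cathode (higher E°), Pb²⁺/Pb the anode: E°cell = +1.51 − (-0.17) = +1.68 V, n = 10.
Overall: 2 MnO₄⁻(aq) + 16 H⁺(aq) + 5 Pb(s) → 2 Mn²⁺(aq) + 8 H₂O(l) + 5 Pb²⁺(aq)
Q = [Mn²⁺]^2·[Pb²⁺]^5 / ([MnO₄⁻]^2·[H⁺]^16); log Q = 39.734.
E = E° − (0.0592/n) log Q = +1.68 − (0.0592/10)(39.734) = +1.445 V.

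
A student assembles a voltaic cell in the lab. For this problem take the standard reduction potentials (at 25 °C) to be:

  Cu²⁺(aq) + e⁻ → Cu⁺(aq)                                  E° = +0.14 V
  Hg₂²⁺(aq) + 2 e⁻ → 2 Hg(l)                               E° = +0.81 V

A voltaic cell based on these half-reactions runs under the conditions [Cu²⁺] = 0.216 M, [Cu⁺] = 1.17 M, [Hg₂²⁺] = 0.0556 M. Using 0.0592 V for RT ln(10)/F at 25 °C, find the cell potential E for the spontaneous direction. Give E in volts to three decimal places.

+0.676 V

Hg₂²⁺/Hg is the cathode (higher E°), Cu²⁺/Cu⁺ the anode: E°cell = +0.81 − (+0.14) = +0.67 V, n = 2.
Overall: Hg₂²⁺(aq) + 2 Cu⁺(aq) → 2 Hg(l) + 2 Cu²⁺(aq)
Q = [Cu²⁺]^2 / ([Hg₂²⁺]·[Cu⁺]^2); log Q = -0.213.
E = E° − (0.0592/n) log Q = +0.67 − (0.0592/2)(-0.213) = +0.676 V.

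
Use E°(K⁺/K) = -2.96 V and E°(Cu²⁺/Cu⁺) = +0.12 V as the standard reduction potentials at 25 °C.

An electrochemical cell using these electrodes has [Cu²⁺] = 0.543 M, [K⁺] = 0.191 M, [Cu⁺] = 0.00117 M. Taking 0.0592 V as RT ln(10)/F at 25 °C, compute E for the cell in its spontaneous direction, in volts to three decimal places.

+3.280 V

Cu²⁺/Cu⁺ is the cathode (higher E°), K⁺/K the anode: E°cell = +0.12 − (-2.96) = +3.08 V, n = 1.
Overall: Cu²⁺(aq) + K(s) → Cu⁺(aq) + K⁺(aq)
Q = [Cu⁺]·[K⁺] / ([Cu²⁺]); log Q = -3.386.
E = E° − (0.0592/n) log Q = +3.08 − (0.0592/1)(-3.386) = +3.280 V.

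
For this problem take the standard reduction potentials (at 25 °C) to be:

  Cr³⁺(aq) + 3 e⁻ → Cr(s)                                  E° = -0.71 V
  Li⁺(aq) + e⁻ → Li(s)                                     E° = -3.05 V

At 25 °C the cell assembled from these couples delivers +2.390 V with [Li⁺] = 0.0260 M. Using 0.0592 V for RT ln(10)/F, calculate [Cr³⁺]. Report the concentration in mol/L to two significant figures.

Cr³⁺/Cr is the cathode, Li⁺/Li the anode: E°cell = +2.34 V, n = 3.
Overall reaction: Cr³⁺(aq) + 3 Li(s) → Cr(s) + 3 Li⁺(aq); Q = [Li⁺]^3/[Cr³⁺]^1.
From E = E° − (0.0592/n) log Q: log Q = (E° − E)·n/0.0592 = (+2.34 − (+2.390))·3/0.0592 = -2.5338.
So 1·log[Cr³⁺] = 3·log(0.026) − log Q = -4.7551 − (-2.5338) = -2.2213; [Cr³⁺] = 10^(-2.2213) ≈ 0.0060 M.

0.0060 M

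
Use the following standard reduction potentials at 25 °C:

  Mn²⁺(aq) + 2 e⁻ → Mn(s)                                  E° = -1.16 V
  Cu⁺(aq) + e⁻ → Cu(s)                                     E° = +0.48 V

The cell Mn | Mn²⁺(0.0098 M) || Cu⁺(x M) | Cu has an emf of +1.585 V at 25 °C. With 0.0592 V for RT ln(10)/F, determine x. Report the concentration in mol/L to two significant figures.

Cu⁺/Cu is the cathode, Mn²⁺/Mn the anode: E°cell = +1.64 V, n = 2.
Overall reaction: 2 Cu⁺(aq) + Mn(s) → 2 Cu(s) + Mn²⁺(aq); Q = [Mn²⁺]^1/[Cu⁺]^2.
From E = E° − (0.0592/n) log Q: log Q = (E° − E)·n/0.0592 = (+1.64 − (+1.585))·2/0.0592 = 1.8581.
So 2·log[Cu⁺] = 1·log(0.0098) − log Q = -2.0088 − (1.8581) = -3.8669; log[Cu⁺] = -3.8669 / 2 = -1.9334; [Cu⁺] = 10^(-1.9334) ≈ 0.012 M.

0.012 M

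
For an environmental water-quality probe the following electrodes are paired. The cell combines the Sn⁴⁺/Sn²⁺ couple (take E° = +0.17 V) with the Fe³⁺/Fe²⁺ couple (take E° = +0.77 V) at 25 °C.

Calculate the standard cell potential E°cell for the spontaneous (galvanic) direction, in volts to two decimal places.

+0.60 V

The Fe³⁺/Fe²⁺ couple has the higher reduction potential, so it is the cathode; Sn⁴⁺/Sn²⁺ is oxidised at the anode.
E°cell = E°(cathode) − E°(anode) = (+0.77) − (+0.17) = +0.60 V.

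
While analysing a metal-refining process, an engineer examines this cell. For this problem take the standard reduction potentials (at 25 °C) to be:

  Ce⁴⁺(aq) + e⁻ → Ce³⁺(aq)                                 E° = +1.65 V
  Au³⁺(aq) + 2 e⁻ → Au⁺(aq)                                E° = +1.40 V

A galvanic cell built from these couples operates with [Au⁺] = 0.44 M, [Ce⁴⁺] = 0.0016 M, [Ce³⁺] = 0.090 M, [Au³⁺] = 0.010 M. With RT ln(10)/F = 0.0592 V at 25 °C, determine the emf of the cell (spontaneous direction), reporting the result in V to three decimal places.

+0.195 V

Ce⁴⁺/Ce³⁺ is the cathode (higher E°), Au³⁺/Au⁺ the anode: E°cell = +1.65 − (+1.40) = +0.25 V, n = 2.
Overall: 2 Ce⁴⁺(aq) + Au⁺(aq) → 2 Ce³⁺(aq) + Au³⁺(aq)
Q = [Ce³⁺]^2·[Au³⁺] / ([Ce⁴⁺]^2·[Au⁺]); log Q = 1.857.
E = E° − (0.0592/n) log Q = +0.25 − (0.0592/2)(1.857) = +0.195 V.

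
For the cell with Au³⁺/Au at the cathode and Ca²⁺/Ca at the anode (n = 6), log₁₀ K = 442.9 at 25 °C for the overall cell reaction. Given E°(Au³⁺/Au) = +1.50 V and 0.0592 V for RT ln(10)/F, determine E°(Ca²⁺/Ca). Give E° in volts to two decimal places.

E°cell = (0.0592/n)·log K = (0.0592/6)(442.9) = +4.370 V.
Since Au³⁺/Au is the cathode and Ca²⁺/Ca the anode, E°cell = E°(Au³⁺/Au) − E°(Ca²⁺/Ca).
So E°(Ca²⁺/Ca) = E°(Au³⁺/Au) − E°cell = (+1.50) − (+4.370) = -2.87 V.

-2.87 V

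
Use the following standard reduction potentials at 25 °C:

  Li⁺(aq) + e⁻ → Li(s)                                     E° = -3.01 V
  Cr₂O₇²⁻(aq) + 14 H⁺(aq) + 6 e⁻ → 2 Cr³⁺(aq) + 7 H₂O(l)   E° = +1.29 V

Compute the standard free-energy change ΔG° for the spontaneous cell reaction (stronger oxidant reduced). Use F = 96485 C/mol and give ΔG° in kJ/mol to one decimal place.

-2489.3 kJ/mol

Cr₂O₇²⁻/Cr³⁺ (E° = +1.29 V) is the cathode; Li⁺/Li (E° = -3.01 V) is the anode, so E°cell = +4.30 V.
Balancing electrons gives n = 6 (lcm of 6 and 1).
ΔG° = −nFE° = −(6)(96485)(+4.30) = -2,489,313 J = -2489.3 kJ/mol.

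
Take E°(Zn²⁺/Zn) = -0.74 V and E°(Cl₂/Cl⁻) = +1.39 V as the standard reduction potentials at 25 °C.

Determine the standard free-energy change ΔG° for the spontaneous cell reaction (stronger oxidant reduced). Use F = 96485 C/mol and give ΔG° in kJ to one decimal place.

-411.0 kJ

Cl₂/Cl⁻ (E° = +1.39 V) is the cathode; Zn²⁺/Zn (E° = -0.74 V) is the anode, so E°cell = +2.13 V.
Balancing electrons gives n = 2 (lcm of 2 and 2).
ΔG° = −nFE° = −(2)(96485)(+2.13) = -411,026 J = -411.0 kJ.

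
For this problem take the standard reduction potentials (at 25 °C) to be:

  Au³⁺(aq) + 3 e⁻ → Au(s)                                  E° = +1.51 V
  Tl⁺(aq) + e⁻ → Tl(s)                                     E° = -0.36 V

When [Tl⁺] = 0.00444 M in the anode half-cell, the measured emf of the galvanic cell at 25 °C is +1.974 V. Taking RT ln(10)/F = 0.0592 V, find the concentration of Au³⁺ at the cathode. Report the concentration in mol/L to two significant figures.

Au³⁺/Au is the cathode, Tl⁺/Tl the anode: E°cell = +1.87 V, n = 3.
Overall reaction: Au³⁺(aq) + 3 Tl(s) → Au(s) + 3 Tl⁺(aq); Q = [Tl⁺]^3/[Au³⁺]^1.
From E = E° − (0.0592/n) log Q: log Q = (E° − E)·n/0.0592 = (+1.87 − (+1.974))·3/0.0592 = -5.2703.
So 1·log[Au³⁺] = 3·log(0.00444) − log Q = -7.0579 − (-5.2703) = -1.7876; [Au³⁺] = 10^(-1.7876) ≈ 0.016 M.

0.016 M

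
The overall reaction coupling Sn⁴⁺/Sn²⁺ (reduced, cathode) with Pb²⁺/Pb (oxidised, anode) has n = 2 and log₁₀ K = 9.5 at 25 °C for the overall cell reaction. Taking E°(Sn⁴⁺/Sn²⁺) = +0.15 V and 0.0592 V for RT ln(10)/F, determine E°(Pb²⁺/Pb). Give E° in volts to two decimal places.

E°cell = (0.0592/n)·log K = (0.0592/2)(9.5) = +0.281 V.
Since Sn⁴⁺/Sn²⁺ is the cathode and Pb²⁺/Pb the anode, E°cell = E°(Sn⁴⁺/Sn²⁺) − E°(Pb²⁺/Pb).
So E°(Pb²⁺/Pb) = E°(Sn⁴⁺/Sn²⁺) − E°cell = (+0.15) − (+0.281) = -0.13 V.

-0.13 V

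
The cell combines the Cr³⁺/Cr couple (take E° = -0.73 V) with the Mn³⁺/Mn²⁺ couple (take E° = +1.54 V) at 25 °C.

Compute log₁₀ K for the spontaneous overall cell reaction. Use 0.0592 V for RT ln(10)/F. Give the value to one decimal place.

Cathode: Mn³⁺/Mn²⁺; anode: Cr³⁺/Cr. E°cell = +2.27 V, n = 3.
log K = nE°cell / 0.0592 = (3)(+2.27) / 0.0592 = 115.0.

115.0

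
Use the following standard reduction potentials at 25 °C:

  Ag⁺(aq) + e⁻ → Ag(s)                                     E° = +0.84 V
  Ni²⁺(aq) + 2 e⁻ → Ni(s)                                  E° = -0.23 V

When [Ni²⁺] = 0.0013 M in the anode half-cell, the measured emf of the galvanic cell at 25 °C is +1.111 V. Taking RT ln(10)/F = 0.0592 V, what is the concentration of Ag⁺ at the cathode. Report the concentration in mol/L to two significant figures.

0.18 M

Ag⁺/Ag is the cathode, Ni²⁺/Ni the anode: E°cell = +1.07 V, n = 2.
Overall reaction: 2 Ag⁺(aq) + Ni(s) → 2 Ag(s) + Ni²⁺(aq); Q = [Ni²⁺]^1/[Ag⁺]^2.
From E = E° − (0.0592/n) log Q: log Q = (E° − E)·n/0.0592 = (+1.07 − (+1.111))·2/0.0592 = -1.3851.
So 2·log[Ag⁺] = 1·log(0.0013) − log Q = -2.8861 − (-1.3851) = -1.5010; log[Ag⁺] = -1.5010 / 2 = -0.7505; [Ag⁺] = 10^(-0.7505) ≈ 0.18 M.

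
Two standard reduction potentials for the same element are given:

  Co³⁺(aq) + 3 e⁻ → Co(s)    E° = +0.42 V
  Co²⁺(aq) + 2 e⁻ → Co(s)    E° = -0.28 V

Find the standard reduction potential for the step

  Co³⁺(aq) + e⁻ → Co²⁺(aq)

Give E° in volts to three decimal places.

Sequential free energies add, so n₃E°₃ = n₁E°₁ + n₂E°₂.
With n₃ = 3, and the known step contributing 2×(-0.28) V, the unknown satisfies 1·E° = 3×(+0.42) − 2×(-0.28) = +1.820.
E° = +1.820 / 1 = +1.820 V.

+1.820 V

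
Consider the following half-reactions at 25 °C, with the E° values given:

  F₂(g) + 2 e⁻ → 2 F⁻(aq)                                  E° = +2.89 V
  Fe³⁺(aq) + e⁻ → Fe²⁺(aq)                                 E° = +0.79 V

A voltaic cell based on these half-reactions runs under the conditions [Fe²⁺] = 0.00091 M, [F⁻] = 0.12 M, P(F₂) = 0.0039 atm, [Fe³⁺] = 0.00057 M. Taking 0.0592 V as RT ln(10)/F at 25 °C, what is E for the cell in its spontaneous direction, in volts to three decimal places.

+2.095 V

F₂/F⁻ is the cathode (higher E°), Fe³⁺/Fe²⁺ the anode: E°cell = +2.89 − (+0.79) = +2.10 V, n = 2.
Overall: F₂(g) + 2 Fe²⁺(aq) → 2 F⁻(aq) + 2 Fe³⁺(aq)
Q = [F⁻]^2·[Fe³⁺]^2 / (P(F₂)·[Fe²⁺]^2); log Q = 0.161.
E = E° − (0.0592/n) log Q = +2.10 − (0.0592/2)(0.161) = +2.095 V.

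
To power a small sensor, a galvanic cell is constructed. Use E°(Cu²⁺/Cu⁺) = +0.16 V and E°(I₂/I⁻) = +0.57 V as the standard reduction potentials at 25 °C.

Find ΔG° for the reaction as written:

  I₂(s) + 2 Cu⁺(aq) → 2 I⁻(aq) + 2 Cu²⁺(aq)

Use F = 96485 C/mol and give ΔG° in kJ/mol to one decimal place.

As written, I₂/I⁻ is reduced (cathode) and Cu²⁺/Cu⁺ is oxidised (anode), so E°cell = (+0.57) − (+0.16) = +0.41 V.
Balancing electrons gives n = 2.
ΔG° = −nFE° = −(2)(96485)(+0.41) = -79,118 J = -79.1 kJ/mol.

-79.1 kJ/mol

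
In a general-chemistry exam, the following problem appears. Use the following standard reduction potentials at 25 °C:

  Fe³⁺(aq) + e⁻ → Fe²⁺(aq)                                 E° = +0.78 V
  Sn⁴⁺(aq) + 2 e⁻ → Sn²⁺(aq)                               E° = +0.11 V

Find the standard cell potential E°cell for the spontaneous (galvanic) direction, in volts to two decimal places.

+0.67 V

The Fe³⁺/Fe²⁺ couple has the higher reduction potential, so it is the cathode; Sn⁴⁺/Sn²⁺ is oxidised at the anode.
E°cell = E°(cathode) − E°(anode) = (+0.78) − (+0.11) = +0.67 V.
Since E°cell > 0, the reaction is spontaneous under standard conditions.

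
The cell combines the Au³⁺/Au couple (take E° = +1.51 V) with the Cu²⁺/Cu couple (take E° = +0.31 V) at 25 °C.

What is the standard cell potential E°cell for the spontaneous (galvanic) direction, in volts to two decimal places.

The Au³⁺/Au couple has the higher reduction potential, so it is the cathode; Cu²⁺/Cu is oxidised at the anode.
E°cell = E°(cathode) − E°(anode) = (+1.51) − (+0.31) = +1.20 V.
Since E°cell > 0, the reaction is spontaneous under standard conditions.

+1.20 V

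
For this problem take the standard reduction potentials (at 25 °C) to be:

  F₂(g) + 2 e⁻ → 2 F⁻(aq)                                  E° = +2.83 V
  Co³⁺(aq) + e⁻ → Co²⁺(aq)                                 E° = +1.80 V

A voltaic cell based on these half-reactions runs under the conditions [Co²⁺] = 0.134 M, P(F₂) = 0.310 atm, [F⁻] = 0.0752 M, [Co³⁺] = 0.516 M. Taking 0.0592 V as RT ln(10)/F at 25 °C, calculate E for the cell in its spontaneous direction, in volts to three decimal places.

+1.047 V

F₂/F⁻ is the cathode (higher E°), Co³⁺/Co²⁺ the anode: E°cell = +2.83 − (+1.80) = +1.03 V, n = 2.
Overall: F₂(g) + 2 Co²⁺(aq) → 2 F⁻(aq) + 2 Co³⁺(aq)
Q = [F⁻]^2·[Co³⁺]^2 / (P(F₂)·[Co²⁺]^2); log Q = -0.568.
E = E° − (0.0592/n) log Q = +1.03 − (0.0592/2)(-0.568) = +1.047 V.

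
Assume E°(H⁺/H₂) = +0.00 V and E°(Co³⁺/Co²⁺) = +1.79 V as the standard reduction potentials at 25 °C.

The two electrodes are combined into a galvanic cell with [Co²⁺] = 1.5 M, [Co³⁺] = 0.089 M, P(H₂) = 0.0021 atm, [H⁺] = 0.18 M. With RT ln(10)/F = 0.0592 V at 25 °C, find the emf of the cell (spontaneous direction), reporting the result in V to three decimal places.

Co³⁺/Co²⁺ is the cathode (higher E°), H⁺/H₂ the anode: E°cell = +1.79 − (+0.00) = +1.79 V, n = 2.
Overall: 2 Co³⁺(aq) + H₂(g) → 2 Co²⁺(aq) + 2 H⁺(aq)
Q = [Co²⁺]^2·[H⁺]^2 / ([Co³⁺]^2·P(H₂)); log Q = 3.642.
E = E° − (0.0592/n) log Q = +1.79 − (0.0592/2)(3.642) = +1.682 V.

+1.682 V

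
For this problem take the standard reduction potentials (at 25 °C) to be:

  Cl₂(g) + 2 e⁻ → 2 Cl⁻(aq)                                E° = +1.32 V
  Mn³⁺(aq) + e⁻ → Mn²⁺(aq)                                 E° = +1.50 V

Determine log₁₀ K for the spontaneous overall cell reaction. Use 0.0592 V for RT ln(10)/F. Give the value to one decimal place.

Cathode: Mn³⁺/Mn²⁺; anode: Cl₂/Cl⁻. E°cell = +0.18 V, n = 2.
log K = nE°cell / 0.0592 = (2)(+0.18) / 0.0592 = 6.1.

6.1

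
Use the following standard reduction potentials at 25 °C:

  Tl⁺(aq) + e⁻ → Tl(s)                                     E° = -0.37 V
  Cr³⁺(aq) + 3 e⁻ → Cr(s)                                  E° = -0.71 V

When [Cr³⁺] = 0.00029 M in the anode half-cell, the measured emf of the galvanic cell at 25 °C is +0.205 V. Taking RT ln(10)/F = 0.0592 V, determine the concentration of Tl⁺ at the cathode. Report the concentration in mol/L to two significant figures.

Tl⁺/Tl is the cathode, Cr³⁺/Cr the anode: E°cell = +0.34 V, n = 3.
Overall reaction: 3 Tl⁺(aq) + Cr(s) → 3 Tl(s) + Cr³⁺(aq); Q = [Cr³⁺]^1/[Tl⁺]^3.
From E = E° − (0.0592/n) log Q: log Q = (E° − E)·n/0.0592 = (+0.34 − (+0.205))·3/0.0592 = 6.8412.
So 3·log[Tl⁺] = 1·log(0.00029) − log Q = -3.5376 − (6.8412) = -10.3788; log[Tl⁺] = -10.3788 / 3 = -3.4596; [Tl⁺] = 10^(-3.4596) ≈ 0.00035 M.

0.00035 M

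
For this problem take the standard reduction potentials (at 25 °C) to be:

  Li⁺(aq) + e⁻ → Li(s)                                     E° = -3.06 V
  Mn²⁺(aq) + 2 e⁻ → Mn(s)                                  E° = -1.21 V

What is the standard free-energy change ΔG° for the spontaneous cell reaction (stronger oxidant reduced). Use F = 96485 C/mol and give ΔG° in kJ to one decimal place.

Mn²⁺/Mn (E° = -1.21 V) is the cathode; Li⁺/Li (E° = -3.06 V) is the anode, so E°cell = +1.85 V.
Balancing electrons gives n = 2 (lcm of 2 and 1).
ΔG° = −nFE° = −(2)(96485)(+1.85) = -356,994 J = -357.0 kJ.

-357.0 kJ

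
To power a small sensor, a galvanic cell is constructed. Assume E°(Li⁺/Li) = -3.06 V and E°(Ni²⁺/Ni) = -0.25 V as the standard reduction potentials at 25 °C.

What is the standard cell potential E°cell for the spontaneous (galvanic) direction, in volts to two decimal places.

+2.81 V

The Ni²⁺/Ni couple has the higher reduction potential, so it is the cathode; Li⁺/Li is oxidised at the anode.
E°cell = E°(cathode) − E°(anode) = (-0.25) − (-3.06) = +2.81 V.
Since E°cell > 0, the reaction is spontaneous under standard conditions.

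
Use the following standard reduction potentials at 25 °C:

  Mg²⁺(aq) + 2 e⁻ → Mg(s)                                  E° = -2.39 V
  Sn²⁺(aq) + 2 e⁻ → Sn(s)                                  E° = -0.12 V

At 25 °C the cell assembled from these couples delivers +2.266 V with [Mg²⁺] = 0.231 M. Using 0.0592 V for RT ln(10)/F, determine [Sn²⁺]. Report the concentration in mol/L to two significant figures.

0.17 M

Sn²⁺/Sn is the cathode, Mg²⁺/Mg the anode: E°cell = +2.27 V, n = 2.
Overall reaction: Sn²⁺(aq) + Mg(s) → Sn(s) + Mg²⁺(aq); Q = [Mg²⁺]^1/[Sn²⁺]^1.
From E = E° − (0.0592/n) log Q: log Q = (E° − E)·n/0.0592 = (+2.27 − (+2.266))·2/0.0592 = 0.1351.
So 1·log[Sn²⁺] = 1·log(0.231) − log Q = -0.6364 − (0.1351) = -0.7715; [Sn²⁺] = 10^(-0.7715) ≈ 0.17 M.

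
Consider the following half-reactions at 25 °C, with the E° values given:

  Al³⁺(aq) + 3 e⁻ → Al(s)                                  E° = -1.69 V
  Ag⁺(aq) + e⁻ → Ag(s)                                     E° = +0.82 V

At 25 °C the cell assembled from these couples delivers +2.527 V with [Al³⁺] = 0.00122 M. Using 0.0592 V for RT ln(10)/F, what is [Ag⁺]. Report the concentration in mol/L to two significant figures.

0.21 M

Ag⁺/Ag is the cathode, Al³⁺/Al the anode: E°cell = +2.51 V, n = 3.
Overall reaction: 3 Ag⁺(aq) + Al(s) → 3 Ag(s) + Al³⁺(aq); Q = [Al³⁺]^1/[Ag⁺]^3.
From E = E° − (0.0592/n) log Q: log Q = (E° − E)·n/0.0592 = (+2.51 − (+2.527))·3/0.0592 = -0.8615.
So 3·log[Ag⁺] = 1·log(0.00122) − log Q = -2.9136 − (-0.8615) = -2.0521; log[Ag⁺] = -2.0521 / 3 = -0.6840; [Ag⁺] = 10^(-0.6840) ≈ 0.21 M.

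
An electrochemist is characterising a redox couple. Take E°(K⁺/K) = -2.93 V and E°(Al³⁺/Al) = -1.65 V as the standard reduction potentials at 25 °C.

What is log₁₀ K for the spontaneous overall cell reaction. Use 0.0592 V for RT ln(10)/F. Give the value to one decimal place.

Cathode: Al³⁺/Al; anode: K⁺/K. E°cell = +1.28 V, n = 3.
log K = nE°cell / 0.0592 = (3)(+1.28) / 0.0592 = 64.9.

64.9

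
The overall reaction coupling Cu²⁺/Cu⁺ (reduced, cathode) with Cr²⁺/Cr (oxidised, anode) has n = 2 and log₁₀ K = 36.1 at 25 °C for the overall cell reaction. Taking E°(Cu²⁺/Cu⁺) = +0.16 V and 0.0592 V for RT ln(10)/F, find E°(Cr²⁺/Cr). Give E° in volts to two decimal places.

E°cell = (0.0592/n)·log K = (0.0592/2)(36.1) = +1.069 V.
Since Cu²⁺/Cu⁺ is the cathode and Cr²⁺/Cr the anode, E°cell = E°(Cu²⁺/Cu⁺) − E°(Cr²⁺/Cr).
So E°(Cr²⁺/Cr) = E°(Cu²⁺/Cu⁺) − E°cell = (+0.16) − (+1.069) = -0.91 V.

-0.91 V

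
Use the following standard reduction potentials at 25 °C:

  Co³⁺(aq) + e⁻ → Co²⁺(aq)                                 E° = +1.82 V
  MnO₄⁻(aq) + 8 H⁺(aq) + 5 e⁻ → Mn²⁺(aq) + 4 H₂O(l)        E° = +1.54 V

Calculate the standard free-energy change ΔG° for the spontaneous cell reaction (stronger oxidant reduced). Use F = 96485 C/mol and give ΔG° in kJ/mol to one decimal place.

-135.1 kJ/mol

Co³⁺/Co²⁺ (E° = +1.82 V) is the cathode; MnO₄⁻/Mn²⁺ (E° = +1.54 V) is the anode, so E°cell = +0.28 V.
Balancing electrons gives n = 5 (lcm of 1 and 5).
ΔG° = −nFE° = −(5)(96485)(+0.28) = -135,079 J = -135.1 kJ/mol.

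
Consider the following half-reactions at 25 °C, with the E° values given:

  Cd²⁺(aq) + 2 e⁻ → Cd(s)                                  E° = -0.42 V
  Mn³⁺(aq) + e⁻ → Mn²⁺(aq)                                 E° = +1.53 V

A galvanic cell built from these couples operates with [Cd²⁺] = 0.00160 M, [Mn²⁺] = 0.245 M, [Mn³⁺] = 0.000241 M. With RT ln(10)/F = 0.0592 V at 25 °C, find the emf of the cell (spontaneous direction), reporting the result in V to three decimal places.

Mn³⁺/Mn²⁺ is the cathode (higher E°), Cd²⁺/Cd the anode: E°cell = +1.53 − (-0.42) = +1.95 V, n = 2.
Overall: 2 Mn³⁺(aq) + Cd(s) → 2 Mn²⁺(aq) + Cd²⁺(aq)
Q = [Mn²⁺]^2·[Cd²⁺] / ([Mn³⁺]^2); log Q = 3.218.
E = E° − (0.0592/n) log Q = +1.95 − (0.0592/2)(3.218) = +1.855 V.

+1.855 V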